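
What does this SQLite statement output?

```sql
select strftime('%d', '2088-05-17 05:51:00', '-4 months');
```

17

First apply '-4 months': 2088-05-17 05:51:00 → 2088-01-17 05:51:00.
`%d` extracts the 2-digit day of month: 17.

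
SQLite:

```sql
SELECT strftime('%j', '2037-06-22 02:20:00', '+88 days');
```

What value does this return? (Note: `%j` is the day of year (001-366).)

First apply '+88 days': 2037-06-22 02:20:00 → 2037-09-18 02:20:00.
Day-of-year for 2037-09-18: days since 2037-01-01 inclusive = 261, zero-padded to 261.

261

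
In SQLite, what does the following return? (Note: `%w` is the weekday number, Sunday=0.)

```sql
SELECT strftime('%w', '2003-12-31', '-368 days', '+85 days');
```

0

First apply '-368 days', '+85 days': 2003-12-31 → 2003-03-23.
2003-03-23 is a Sunday; with Sunday=0 that is 0.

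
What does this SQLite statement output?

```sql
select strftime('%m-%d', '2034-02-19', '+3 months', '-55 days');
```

03-25

First apply '+3 months', '-55 days': 2034-02-19 → 2034-03-25.
`%m-%d` extracts the month-day: 03-25.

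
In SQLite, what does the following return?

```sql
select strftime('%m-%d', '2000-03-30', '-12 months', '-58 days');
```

01-31

First apply '-12 months', '-58 days': 2000-03-30 → 1999-01-31.
`%m-%d` extracts the month-day: 01-31.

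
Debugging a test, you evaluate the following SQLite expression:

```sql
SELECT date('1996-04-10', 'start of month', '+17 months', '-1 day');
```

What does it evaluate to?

1997-08-31

`start of month` rewinds 1996-04-10 to 1996-04-01.
Adding +17 months to 1996-04-01 gives 1997-09-01.
Going back 1 day from 1997-09-01 reaches 1997-08-31 (last day of August, 31 days).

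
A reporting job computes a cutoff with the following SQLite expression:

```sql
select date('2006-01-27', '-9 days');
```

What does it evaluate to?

Going back 9 days within January lands on 2006-01-18.

2006-01-18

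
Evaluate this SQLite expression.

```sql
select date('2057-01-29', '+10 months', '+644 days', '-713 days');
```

2057-09-21

Adding +10 months to 2057-01-29 gives 2057-11-29.
Applying '+644 days' to 2057-11-29: counting 644 days forward gives 2059-09-04.
Applying '-713 days' to 2059-09-04: counting 713 days back gives 2057-09-21.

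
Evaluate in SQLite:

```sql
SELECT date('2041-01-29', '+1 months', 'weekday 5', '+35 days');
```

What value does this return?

2041-04-05

Adding +1 month to 2041-01-29 targets 2041-02-29. February 2041 has only 28 days, so SQLite normalizes the 1-day overflow forward to 2041-03-01.
`weekday 5` advances to the next Friday; 2041-03-01 is already a Friday, so it stays at 2041-03-01.
March 2041 has 31 days; 30 remain after the 1st, so 31 days reach 2041-04-01.
Advancing 4 more days within April lands on 2041-04-05.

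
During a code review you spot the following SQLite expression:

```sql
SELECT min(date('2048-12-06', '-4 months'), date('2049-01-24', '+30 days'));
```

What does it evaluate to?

date('2048-12-06', '-4 months') → 2048-08-06.
date('2049-01-24', '+30 days') → 2049-02-23.
Earlier of the two is 2048-08-06.

2048-08-06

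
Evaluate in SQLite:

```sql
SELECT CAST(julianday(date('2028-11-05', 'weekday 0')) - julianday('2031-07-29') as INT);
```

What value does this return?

`weekday 0` advances to the next Sunday; 2028-11-05 is already a Sunday, so it stays at 2028-11-05.
25 days remain in November 2028 after the 5th (30 − 5).
Full months from December 2028 through June 2031 contribute their day counts.
Then 29 days into July 2031.
Total: 25 + 31 + 31 + 28 + 31 + 30 + 31 + 30 + 31 + 31 + 30 + 31 + 30 + 31 + 31 + 28 + 31 + 30 + 31 + 30 + 31 + 31 + 30 + 31 + 30 + 31 + 31 + 28 + 31 + 30 + 31 + 30 + 29 = 996.
The subtraction is earlier − later, so the result is −996 → -996.

-996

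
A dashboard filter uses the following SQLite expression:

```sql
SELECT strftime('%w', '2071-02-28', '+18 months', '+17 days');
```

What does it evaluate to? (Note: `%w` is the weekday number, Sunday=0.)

First apply '+18 months', '+17 days': 2071-02-28 → 2072-09-14.
2072-09-14 is a Wednesday; with Sunday=0 that is 3.

3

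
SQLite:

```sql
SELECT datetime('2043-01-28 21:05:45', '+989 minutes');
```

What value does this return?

989 minutes = 16h 29m; +989 minutes from 2043-01-28 21:05:45 is 2043-01-29 13:34:45 (crosses midnight).

2043-01-29 13:34:45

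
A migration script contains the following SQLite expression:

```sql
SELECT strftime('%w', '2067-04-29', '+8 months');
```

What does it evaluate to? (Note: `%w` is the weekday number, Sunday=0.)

4

First apply '+8 months': 2067-04-29 → 2067-12-29.
2067-12-29 is a Thursday; with Sunday=0 that is 4.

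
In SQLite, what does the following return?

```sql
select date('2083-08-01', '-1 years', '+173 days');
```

2083-01-21

Adding -1 year to 2083-08-01 gives 2082-08-01.
Applying '+173 days' to 2082-08-01: counting 173 days forward gives 2083-01-21.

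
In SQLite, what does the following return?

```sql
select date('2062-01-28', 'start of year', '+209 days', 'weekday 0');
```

`start of year` rewinds 2062-01-28 to 2062-01-01.
Applying '+209 days' to 2062-01-01: counting 209 days forward gives 2062-07-29.
`weekday 0` advances to the next Sunday; 2062-07-29 is a Saturday, so it moves forward to 2062-07-30.

2062-07-30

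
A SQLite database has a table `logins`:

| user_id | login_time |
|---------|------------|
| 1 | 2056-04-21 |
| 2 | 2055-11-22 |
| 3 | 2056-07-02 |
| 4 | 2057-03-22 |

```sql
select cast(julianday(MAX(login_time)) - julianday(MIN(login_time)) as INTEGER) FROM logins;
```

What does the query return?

MIN = 2055-11-22, MAX = 2057-03-22.
8 days remain in November 2055 after the 22nd (30 − 22).
Full months from December 2055 through February 2057 contribute their day counts.
Then 22 days into March 2057.
Total: 8 + 31 + 31 + 29 + 31 + 30 + 31 + 30 + 31 + 31 + 30 + 31 + 30 + 31 + 31 + 28 + 22 = 486.

486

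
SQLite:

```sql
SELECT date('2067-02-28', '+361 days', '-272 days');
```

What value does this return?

Applying '+361 days' to 2067-02-28: counting 361 days forward gives 2068-02-24.
Applying '-272 days' to 2068-02-24: counting 272 days back gives 2067-05-28.

2067-05-28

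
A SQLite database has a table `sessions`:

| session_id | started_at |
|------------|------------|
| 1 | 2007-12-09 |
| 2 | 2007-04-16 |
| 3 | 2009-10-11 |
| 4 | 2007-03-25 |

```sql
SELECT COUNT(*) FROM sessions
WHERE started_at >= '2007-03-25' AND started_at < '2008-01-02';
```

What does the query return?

Rows in [2007-03-25, 2008-01-02): 2007-12-09, 2007-04-16, 2007-03-25 → 3 rows.

3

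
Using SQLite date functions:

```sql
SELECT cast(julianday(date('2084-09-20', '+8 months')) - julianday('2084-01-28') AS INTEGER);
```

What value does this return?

Adding +8 months to 2084-09-20 gives 2085-05-20.
3 days remain in January 2084 after the 28th (31 − 28).
Full months from February 2084 through April 2085 contribute their day counts.
Then 20 days into May 2085.
Total: 3 + 29 + 31 + 30 + 31 + 30 + 31 + 31 + 30 + 31 + 30 + 31 + 31 + 28 + 31 + 30 + 20 = 478.

478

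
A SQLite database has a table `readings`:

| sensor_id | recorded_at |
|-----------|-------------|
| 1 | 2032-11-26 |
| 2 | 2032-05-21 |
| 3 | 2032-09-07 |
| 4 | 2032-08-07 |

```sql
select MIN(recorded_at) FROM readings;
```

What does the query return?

2032-05-21

MIN over {2032-05-21, 2032-08-07, 2032-09-07, 2032-11-26}.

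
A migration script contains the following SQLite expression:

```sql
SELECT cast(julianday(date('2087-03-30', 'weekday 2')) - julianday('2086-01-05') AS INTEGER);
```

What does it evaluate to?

451

`weekday 2` advances to the next Tuesday; 2087-03-30 is a Sunday, so it moves forward to 2087-04-01.
26 days remain in January 2086 after the 5th (31 − 5).
Full months from February 2086 through March 2087 contribute their day counts.
Then 1 day into April 2087.
Total: 26 + 28 + 31 + 30 + 31 + 30 + 31 + 31 + 30 + 31 + 30 + 31 + 31 + 28 + 31 + 1 = 451.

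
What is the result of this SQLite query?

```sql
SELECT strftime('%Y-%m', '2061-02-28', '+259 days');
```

2061-11

First apply '+259 days': 2061-02-28 → 2061-11-14.
`%Y-%m` extracts the year-month: 2061-11.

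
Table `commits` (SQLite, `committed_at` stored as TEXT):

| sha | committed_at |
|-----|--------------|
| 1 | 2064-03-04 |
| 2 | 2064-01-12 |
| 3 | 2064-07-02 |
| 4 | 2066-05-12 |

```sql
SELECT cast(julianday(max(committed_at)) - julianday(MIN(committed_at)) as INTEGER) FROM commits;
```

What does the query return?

MIN = 2064-01-12, MAX = 2066-05-12.
19 days remain in January 2064 after the 12th (31 − 12).
Full months from February 2064 through April 2066 contribute their day counts.
Then 12 days into May 2066.
Total: 19 + 29 + 31 + 30 + 31 + 30 + 31 + 31 + 30 + 31 + 30 + 31 + 31 + 28 + 31 + 30 + 31 + 30 + 31 + 31 + 30 + 31 + 30 + 31 + 31 + 28 + 31 + 30 + 12 = 851.

851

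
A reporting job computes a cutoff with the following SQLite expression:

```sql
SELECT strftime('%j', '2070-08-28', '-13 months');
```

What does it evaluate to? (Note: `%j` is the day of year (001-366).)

209

First apply '-13 months': 2070-08-28 → 2069-07-28.
Day-of-year for 2069-07-28: days since 2069-01-01 inclusive = 209, zero-padded to 209.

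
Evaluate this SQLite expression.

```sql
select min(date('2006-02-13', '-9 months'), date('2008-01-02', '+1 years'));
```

date('2006-02-13', '-9 months') → 2005-05-13.
date('2008-01-02', '+1 years') → 2009-01-02.
Earlier of the two is 2005-05-13.

2005-05-13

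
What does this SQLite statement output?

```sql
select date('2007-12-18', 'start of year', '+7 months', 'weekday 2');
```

2007-08-07

`start of year` rewinds 2007-12-18 to 2007-01-01.
Adding +7 months to 2007-01-01 gives 2007-08-01.
`weekday 2` advances to the next Tuesday; 2007-08-01 is a Wednesday, so it moves forward to 2007-08-07.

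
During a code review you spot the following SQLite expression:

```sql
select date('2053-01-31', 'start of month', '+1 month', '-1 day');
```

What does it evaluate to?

`start of month` rewinds 2053-01-31 to 2053-01-01.
Adding +1 month to 2053-01-01 gives 2053-02-01.
Going back 1 day from 2053-02-01 reaches 2053-01-31 (last day of January, 31 days).

2053-01-31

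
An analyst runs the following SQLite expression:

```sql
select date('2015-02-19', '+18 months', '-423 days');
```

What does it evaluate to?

2015-06-23

Adding +18 months to 2015-02-19 gives 2016-08-19.
Applying '-423 days' to 2016-08-19: counting 423 days back gives 2015-06-23.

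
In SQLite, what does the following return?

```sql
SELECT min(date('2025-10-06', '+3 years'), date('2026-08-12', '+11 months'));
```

date('2025-10-06', '+3 years') → 2028-10-06.
date('2026-08-12', '+11 months') → 2027-07-12.
Earlier of the two is 2027-07-12.

2027-07-12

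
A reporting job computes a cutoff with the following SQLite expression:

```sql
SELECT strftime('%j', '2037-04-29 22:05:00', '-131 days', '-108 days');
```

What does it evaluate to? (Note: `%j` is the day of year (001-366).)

First apply '-131 days', '-108 days': 2037-04-29 22:05:00 → 2036-09-02 22:05:00.
Day-of-year for 2036-09-02: days since 2036-01-01 inclusive = 246, zero-padded to 246.

246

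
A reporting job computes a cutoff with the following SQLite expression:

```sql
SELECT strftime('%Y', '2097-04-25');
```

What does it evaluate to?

`%Y` extracts the 4-digit year: 2097.

2097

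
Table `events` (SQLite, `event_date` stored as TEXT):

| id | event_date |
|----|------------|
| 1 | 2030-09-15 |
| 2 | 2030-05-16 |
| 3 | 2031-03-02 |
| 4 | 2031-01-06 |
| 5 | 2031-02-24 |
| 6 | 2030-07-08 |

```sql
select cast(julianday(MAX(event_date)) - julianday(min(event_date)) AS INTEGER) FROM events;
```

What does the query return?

MIN = 2030-05-16, MAX = 2031-03-02.
15 days remain in May 2030 after the 16th (31 − 16).
Full months from June 2030 through February 2031 contribute their day counts.
Then 2 days into March 2031.
Total: 15 + 30 + 31 + 31 + 30 + 31 + 30 + 31 + 31 + 28 + 2 = 290.

290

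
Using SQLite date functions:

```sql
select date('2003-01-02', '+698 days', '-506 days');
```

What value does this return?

2003-07-13

Applying '+698 days' to 2003-01-02: counting 698 days forward gives 2004-11-30.
Applying '-506 days' to 2004-11-30: counting 506 days back gives 2003-07-13.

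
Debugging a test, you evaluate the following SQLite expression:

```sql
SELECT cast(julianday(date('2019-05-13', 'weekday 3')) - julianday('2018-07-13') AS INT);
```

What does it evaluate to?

`weekday 3` advances to the next Wednesday; 2019-05-13 is a Monday, so it moves forward to 2019-05-15.
18 days remain in July 2018 after the 13th (31 − 13).
Full months from August 2018 through April 2019 contribute their day counts.
Then 15 days into May 2019.
Total: 18 + 31 + 30 + 31 + 30 + 31 + 31 + 28 + 31 + 30 + 15 = 306.

306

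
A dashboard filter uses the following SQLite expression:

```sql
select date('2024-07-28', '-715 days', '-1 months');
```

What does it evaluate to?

Applying '-715 days' to 2024-07-28: counting 715 days back gives 2022-08-13.
Adding -1 month to 2022-08-13 gives 2022-07-13.

2022-07-13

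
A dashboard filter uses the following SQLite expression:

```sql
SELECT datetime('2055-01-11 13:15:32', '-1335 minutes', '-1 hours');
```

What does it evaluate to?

1335 minutes = 22h 15m; -1335 minutes from 2055-01-11 13:15:32 is 2055-01-10 15:00:32 (crosses midnight).
-1 hours from 2055-01-10 15:00:32 is 2055-01-10 14:00:32.

2055-01-10 14:00:32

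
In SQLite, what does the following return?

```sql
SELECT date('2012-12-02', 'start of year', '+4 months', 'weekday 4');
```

`start of year` rewinds 2012-12-02 to 2012-01-01.
Adding +4 months to 2012-01-01 gives 2012-05-01.
`weekday 4` advances to the next Thursday; 2012-05-01 is a Tuesday, so it moves forward to 2012-05-03.

2012-05-03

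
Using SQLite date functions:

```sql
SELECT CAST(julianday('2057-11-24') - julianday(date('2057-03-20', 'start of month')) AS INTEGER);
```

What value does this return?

268

`start of month` rewinds 2057-03-20 to 2057-03-01.
30 days remain in March 2057 after the 1st (31 − 1).
Full months from April 2057 through October 2057 contribute their day counts.
Then 24 days into November 2057.
Total: 30 + 30 + 31 + 30 + 31 + 31 + 30 + 31 + 24 = 268.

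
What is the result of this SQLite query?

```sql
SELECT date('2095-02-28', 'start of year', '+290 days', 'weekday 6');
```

2095-10-22

`start of year` rewinds 2095-02-28 to 2095-01-01.
Applying '+290 days' to 2095-01-01: counting 290 days forward gives 2095-10-18.
`weekday 6` advances to the next Saturday; 2095-10-18 is a Tuesday, so it moves forward to 2095-10-22.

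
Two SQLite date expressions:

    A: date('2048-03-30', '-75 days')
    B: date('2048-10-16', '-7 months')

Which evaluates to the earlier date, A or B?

A

A = 2048-01-15.
B = 2048-03-16.
A is earlier.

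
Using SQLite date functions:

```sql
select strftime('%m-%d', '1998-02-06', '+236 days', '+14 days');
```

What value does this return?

First apply '+236 days', '+14 days': 1998-02-06 → 1998-10-14.
`%m-%d` extracts the month-day: 10-14.

10-14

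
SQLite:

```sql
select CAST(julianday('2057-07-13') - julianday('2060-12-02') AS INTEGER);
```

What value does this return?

18 days remain in July 2057 after the 13th (31 − 13).
Full months from August 2057 through November 2060 contribute their day counts.
Then 2 days into December 2060.
Total: 18 + 31 + 30 + 31 + 30 + 31 + 31 + 28 + 31 + 30 + 31 + 30 + 31 + 31 + 30 + 31 + 30 + 31 + 31 + 28 + 31 + 30 + 31 + 30 + 31 + 31 + 30 + 31 + 30 + 31 + 31 + 29 + 31 + 30 + 31 + 30 + 31 + 31 + 30 + 31 + 30 + 2 = 1238.
The subtraction is earlier − later, so the result is −1238 → -1238.

-1238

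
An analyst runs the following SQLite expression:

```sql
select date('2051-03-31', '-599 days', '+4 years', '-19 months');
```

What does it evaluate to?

Applying '-599 days' to 2051-03-31: counting 599 days back gives 2049-08-09.
Adding +4 years to 2049-08-09 gives 2053-08-09.
Adding -19 months to 2053-08-09 gives 2052-01-09.

2052-01-09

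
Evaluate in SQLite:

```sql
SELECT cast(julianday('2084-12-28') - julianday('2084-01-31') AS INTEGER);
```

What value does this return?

0 days remain in January 2084 after the 31st (31 − 31).
Full months from February 2084 through November 2084 contribute their day counts.
Then 28 days into December 2084.
Total: 0 + 29 + 31 + 30 + 31 + 30 + 31 + 31 + 30 + 31 + 30 + 28 = 332.

332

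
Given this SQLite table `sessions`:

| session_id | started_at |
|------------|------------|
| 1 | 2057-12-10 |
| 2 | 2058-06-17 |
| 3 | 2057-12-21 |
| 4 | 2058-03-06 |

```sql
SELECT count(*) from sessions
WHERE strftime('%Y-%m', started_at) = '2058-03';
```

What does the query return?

1

Rows with year-month 2058-03: 2058-03-06 → 1.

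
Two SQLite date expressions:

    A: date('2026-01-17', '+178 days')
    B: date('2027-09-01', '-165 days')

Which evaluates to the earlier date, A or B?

A

A = 2026-07-14.
B = 2027-03-20.
A is earlier.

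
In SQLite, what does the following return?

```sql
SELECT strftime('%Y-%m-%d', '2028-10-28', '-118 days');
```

First apply '-118 days': 2028-10-28 → 2028-07-02.
`%Y-%m-%d` extracts the ISO date: 2028-07-02.

2028-07-02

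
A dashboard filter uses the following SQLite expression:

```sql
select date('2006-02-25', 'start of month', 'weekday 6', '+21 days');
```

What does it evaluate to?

`start of month` rewinds 2006-02-25 to 2006-02-01.
`weekday 6` advances to the next Saturday; 2006-02-01 is a Wednesday, so it moves forward to 2006-02-04.
Advancing 21 more days within February lands on 2006-02-25.

2006-02-25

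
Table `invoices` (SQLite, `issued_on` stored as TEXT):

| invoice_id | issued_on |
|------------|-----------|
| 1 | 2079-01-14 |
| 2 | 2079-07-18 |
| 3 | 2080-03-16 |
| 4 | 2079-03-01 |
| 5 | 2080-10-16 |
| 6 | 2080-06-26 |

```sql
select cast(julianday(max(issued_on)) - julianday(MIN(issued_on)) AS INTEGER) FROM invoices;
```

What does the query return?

MIN = 2079-01-14, MAX = 2080-10-16.
17 days remain in January 2079 after the 14th (31 − 14).
Full months from February 2079 through September 2080 contribute their day counts.
Then 16 days into October 2080.
Total: 17 + 28 + 31 + 30 + 31 + 30 + 31 + 31 + 30 + 31 + 30 + 31 + 31 + 29 + 31 + 30 + 31 + 30 + 31 + 31 + 30 + 16 = 641.

641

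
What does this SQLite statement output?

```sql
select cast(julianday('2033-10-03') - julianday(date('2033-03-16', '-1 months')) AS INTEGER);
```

229

Adding -1 month to 2033-03-16 gives 2033-02-16.
12 days remain in February 2033 after the 16th (28 − 16).
Full months from March 2033 through September 2033 contribute their day counts.
Then 3 days into October 2033.
Total: 12 + 31 + 30 + 31 + 30 + 31 + 31 + 30 + 3 = 229.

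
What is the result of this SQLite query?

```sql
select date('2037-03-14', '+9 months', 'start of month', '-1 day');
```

2037-11-30

Adding +9 months to 2037-03-14 gives 2037-12-14.
`start of month` rewinds 2037-12-14 to 2037-12-01.
Going back 1 day from 2037-12-01 reaches 2037-11-30 (last day of November, 30 days).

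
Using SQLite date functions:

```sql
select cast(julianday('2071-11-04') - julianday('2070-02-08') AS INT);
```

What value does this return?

634

20 days remain in February 2070 after the 8th (28 − 8).
Full months from March 2070 through October 2071 contribute their day counts.
Then 4 days into November 2071.
Total: 20 + 31 + 30 + 31 + 30 + 31 + 31 + 30 + 31 + 30 + 31 + 31 + 28 + 31 + 30 + 31 + 30 + 31 + 31 + 30 + 31 + 4 = 634.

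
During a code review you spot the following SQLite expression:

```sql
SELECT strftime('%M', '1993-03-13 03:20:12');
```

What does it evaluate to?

20

`%M` extracts the 2-digit minute: 20.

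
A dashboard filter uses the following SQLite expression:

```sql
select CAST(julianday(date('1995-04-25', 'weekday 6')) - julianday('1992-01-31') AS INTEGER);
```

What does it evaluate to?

`weekday 6` advances to the next Saturday; 1995-04-25 is a Tuesday, so it moves forward to 1995-04-29.
0 days remain in January 1992 after the 31st (31 − 31).
Full months from February 1992 through March 1995 contribute their day counts.
Then 29 days into April 1995.
Total: 0 + 29 + 31 + 30 + 31 + 30 + 31 + 31 + 30 + 31 + 30 + 31 + 31 + 28 + 31 + 30 + 31 + 30 + 31 + 31 + 30 + 31 + 30 + 31 + 31 + 28 + 31 + 30 + 31 + 30 + 31 + 31 + 30 + 31 + 30 + 31 + 31 + 28 + 31 + 29 = 1184.

1184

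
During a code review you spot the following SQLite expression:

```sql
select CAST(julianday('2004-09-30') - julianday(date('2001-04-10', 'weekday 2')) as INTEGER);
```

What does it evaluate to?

1269

`weekday 2` advances to the next Tuesday; 2001-04-10 is already a Tuesday, so it stays at 2001-04-10.
20 days remain in April 2001 after the 10th (30 − 10).
Full months from May 2001 through August 2004 contribute their day counts.
Then 30 days into September 2004.
Total: 20 + 31 + 30 + 31 + 31 + 30 + 31 + 30 + 31 + 31 + 28 + 31 + 30 + 31 + 30 + 31 + 31 + 30 + 31 + 30 + 31 + 31 + 28 + 31 + 30 + 31 + 30 + 31 + 31 + 30 + 31 + 30 + 31 + 31 + 29 + 31 + 30 + 31 + 30 + 31 + 31 + 30 = 1269.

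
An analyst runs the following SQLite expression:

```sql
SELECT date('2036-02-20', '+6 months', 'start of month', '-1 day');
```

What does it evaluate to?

Adding +6 months to 2036-02-20 gives 2036-08-20.
`start of month` rewinds 2036-08-20 to 2036-08-01.
Going back 1 day from 2036-08-01 reaches 2036-07-31 (last day of July, 31 days).

2036-07-31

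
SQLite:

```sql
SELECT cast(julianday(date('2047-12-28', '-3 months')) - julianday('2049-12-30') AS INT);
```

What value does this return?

Adding -3 months to 2047-12-28 gives 2047-09-28.
2 days remain in September 2047 after the 28th (30 − 28).
Full months from October 2047 through November 2049 contribute their day counts.
Then 30 days into December 2049.
Total: 2 + 31 + 30 + 31 + 31 + 29 + 31 + 30 + 31 + 30 + 31 + 31 + 30 + 31 + 30 + 31 + 31 + 28 + 31 + 30 + 31 + 30 + 31 + 31 + 30 + 31 + 30 + 30 = 824.
The subtraction is earlier − later, so the result is −824 → -824.

-824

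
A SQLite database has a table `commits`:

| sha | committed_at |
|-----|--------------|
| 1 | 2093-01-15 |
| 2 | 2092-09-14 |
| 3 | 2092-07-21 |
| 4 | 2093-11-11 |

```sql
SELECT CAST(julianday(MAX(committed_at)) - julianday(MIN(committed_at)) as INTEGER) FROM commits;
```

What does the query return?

478

MIN = 2092-07-21, MAX = 2093-11-11.
10 days remain in July 2092 after the 21st (31 − 21).
Full months from August 2092 through October 2093 contribute their day counts.
Then 11 days into November 2093.
Total: 10 + 31 + 30 + 31 + 30 + 31 + 31 + 28 + 31 + 30 + 31 + 30 + 31 + 31 + 30 + 31 + 11 = 478.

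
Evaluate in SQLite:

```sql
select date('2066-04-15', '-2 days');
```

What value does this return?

2066-04-13

Going back 2 days within April lands on 2066-04-13.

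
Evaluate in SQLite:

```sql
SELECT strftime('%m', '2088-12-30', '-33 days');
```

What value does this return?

11

First apply '-33 days': 2088-12-30 → 2088-11-27.
`%m` extracts the 2-digit month (01-12): 11.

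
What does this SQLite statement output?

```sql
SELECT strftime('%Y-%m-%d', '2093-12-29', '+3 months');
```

2094-03-29

First apply '+3 months': 2093-12-29 → 2094-03-29.
`%Y-%m-%d` extracts the ISO date: 2094-03-29.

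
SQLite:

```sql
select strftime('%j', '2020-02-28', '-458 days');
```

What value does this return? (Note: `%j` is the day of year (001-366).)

First apply '-458 days': 2020-02-28 → 2018-11-27.
Day-of-year for 2018-11-27: days since 2018-01-01 inclusive = 331, zero-padded to 331.

331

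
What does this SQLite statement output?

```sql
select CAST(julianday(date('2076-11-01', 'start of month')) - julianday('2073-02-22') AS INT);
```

1348

`start of month` rewinds 2076-11-01 to 2076-11-01.
6 days remain in February 2073 after the 22nd (28 − 22).
Full months from March 2073 through October 2076 contribute their day counts.
Then 1 day into November 2076.
Total: 6 + 31 + 30 + 31 + 30 + 31 + 31 + 30 + 31 + 30 + 31 + 31 + 28 + 31 + 30 + 31 + 30 + 31 + 31 + 30 + 31 + 30 + 31 + 31 + 28 + 31 + 30 + 31 + 30 + 31 + 31 + 30 + 31 + 30 + 31 + 31 + 29 + 31 + 30 + 31 + 30 + 31 + 31 + 30 + 31 + 1 = 1348.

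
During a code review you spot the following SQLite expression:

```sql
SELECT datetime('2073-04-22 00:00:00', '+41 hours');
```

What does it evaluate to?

+41 hours from 2073-04-22 00:00:00 is 2073-04-23 17:00:00 (crosses midnight).

2073-04-23 17:00:00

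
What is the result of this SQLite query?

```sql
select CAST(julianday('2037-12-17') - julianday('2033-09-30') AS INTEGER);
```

0 days remain in September 2033 after the 30th (30 − 30).
Full months from October 2033 through November 2037 contribute their day counts.
Then 17 days into December 2037.
Total: 0 + 31 + 30 + 31 + 31 + 28 + 31 + 30 + 31 + 30 + 31 + 31 + 30 + 31 + 30 + 31 + 31 + 28 + 31 + 30 + 31 + 30 + 31 + 31 + 30 + 31 + 30 + 31 + 31 + 29 + 31 + 30 + 31 + 30 + 31 + 31 + 30 + 31 + 30 + 31 + 31 + 28 + 31 + 30 + 31 + 30 + 31 + 31 + 30 + 31 + 30 + 17 = 1539.

1539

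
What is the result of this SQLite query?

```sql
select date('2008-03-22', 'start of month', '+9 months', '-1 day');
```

`start of month` rewinds 2008-03-22 to 2008-03-01.
Adding +9 months to 2008-03-01 gives 2008-12-01.
Going back 1 day from 2008-12-01 reaches 2008-11-30 (last day of November, 30 days).

2008-11-30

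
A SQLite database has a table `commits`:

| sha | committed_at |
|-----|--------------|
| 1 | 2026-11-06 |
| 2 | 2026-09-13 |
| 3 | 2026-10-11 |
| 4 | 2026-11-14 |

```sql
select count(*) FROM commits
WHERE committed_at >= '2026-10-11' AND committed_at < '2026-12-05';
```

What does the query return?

3

Rows in [2026-10-11, 2026-12-05): 2026-11-06, 2026-10-11, 2026-11-14 → 3 rows.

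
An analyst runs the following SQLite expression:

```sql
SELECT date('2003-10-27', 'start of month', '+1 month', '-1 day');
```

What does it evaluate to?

`start of month` rewinds 2003-10-27 to 2003-10-01.
Adding +1 month to 2003-10-01 gives 2003-11-01.
Going back 1 day from 2003-11-01 reaches 2003-10-31 (last day of October, 31 days).

2003-10-31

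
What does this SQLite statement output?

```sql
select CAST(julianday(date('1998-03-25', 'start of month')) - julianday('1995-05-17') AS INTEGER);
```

1019

`start of month` rewinds 1998-03-25 to 1998-03-01.
14 days remain in May 1995 after the 17th (31 − 17).
Full months from June 1995 through February 1998 contribute their day counts.
Then 1 day into March 1998.
Total: 14 + 30 + 31 + 31 + 30 + 31 + 30 + 31 + 31 + 29 + 31 + 30 + 31 + 30 + 31 + 31 + 30 + 31 + 30 + 31 + 31 + 28 + 31 + 30 + 31 + 30 + 31 + 31 + 30 + 31 + 30 + 31 + 31 + 28 + 1 = 1019.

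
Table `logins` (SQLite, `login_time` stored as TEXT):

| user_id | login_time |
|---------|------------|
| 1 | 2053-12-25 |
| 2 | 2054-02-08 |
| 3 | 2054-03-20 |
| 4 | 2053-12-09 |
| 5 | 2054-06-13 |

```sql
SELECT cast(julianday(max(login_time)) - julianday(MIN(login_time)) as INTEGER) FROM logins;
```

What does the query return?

186

MIN = 2053-12-09, MAX = 2054-06-13.
22 days remain in December 2053 after the 9th (31 − 9).
January 2054: 31 days.
February 2054: 28 days.
March 2054: 31 days.
April 2054: 30 days.
May 2054: 31 days.
Then 13 days into June 2054.
Total: 22 + 31 + 28 + 31 + 30 + 31 + 13 = 186.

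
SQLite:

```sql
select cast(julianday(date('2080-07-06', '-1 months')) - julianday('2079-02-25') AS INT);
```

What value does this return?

Adding -1 month to 2080-07-06 gives 2080-06-06.
3 days remain in February 2079 after the 25th (28 − 25).
Full months from March 2079 through May 2080 contribute their day counts.
Then 6 days into June 2080.
Total: 3 + 31 + 30 + 31 + 30 + 31 + 31 + 30 + 31 + 30 + 31 + 31 + 29 + 31 + 30 + 31 + 6 = 467.

467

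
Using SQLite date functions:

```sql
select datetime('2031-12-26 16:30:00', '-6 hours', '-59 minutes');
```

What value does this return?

-6 hours from 2031-12-26 16:30:00 is 2031-12-26 10:30:00.
-59 minutes from 2031-12-26 10:30:00 is 2031-12-26 09:31:00.

2031-12-26 09:31:00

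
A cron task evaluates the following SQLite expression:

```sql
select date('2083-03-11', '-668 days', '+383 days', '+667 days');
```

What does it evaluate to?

Applying '-668 days' to 2083-03-11: counting 668 days back gives 2081-05-12.
Applying '+383 days' to 2081-05-12: counting 383 days forward gives 2082-05-30.
Applying '+667 days' to 2082-05-30: counting 667 days forward gives 2084-03-27.

2084-03-27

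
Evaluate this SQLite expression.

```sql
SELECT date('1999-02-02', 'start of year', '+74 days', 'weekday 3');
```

`start of year` rewinds 1999-02-02 to 1999-01-01.
Applying '+74 days' to 1999-01-01: counting 74 days forward gives 1999-03-16.
`weekday 3` advances to the next Wednesday; 1999-03-16 is a Tuesday, so it moves forward to 1999-03-17.

1999-03-17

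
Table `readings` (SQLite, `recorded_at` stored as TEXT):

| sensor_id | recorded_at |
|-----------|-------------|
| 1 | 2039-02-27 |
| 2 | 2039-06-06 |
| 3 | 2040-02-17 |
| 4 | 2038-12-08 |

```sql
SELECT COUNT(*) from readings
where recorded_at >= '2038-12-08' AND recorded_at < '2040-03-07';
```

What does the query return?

4

Rows in [2038-12-08, 2040-03-07): 2039-02-27, 2039-06-06, 2040-02-17, 2038-12-08 → 4 rows.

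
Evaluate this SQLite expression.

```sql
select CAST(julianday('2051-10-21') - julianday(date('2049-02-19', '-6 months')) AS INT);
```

1158

Adding -6 months to 2049-02-19 gives 2048-08-19.
12 days remain in August 2048 after the 19th (31 − 19).
Full months from September 2048 through September 2051 contribute their day counts.
Then 21 days into October 2051.
Total: 12 + 30 + 31 + 30 + 31 + 31 + 28 + 31 + 30 + 31 + 30 + 31 + 31 + 30 + 31 + 30 + 31 + 31 + 28 + 31 + 30 + 31 + 30 + 31 + 31 + 30 + 31 + 30 + 31 + 31 + 28 + 31 + 30 + 31 + 30 + 31 + 31 + 30 + 21 = 1158.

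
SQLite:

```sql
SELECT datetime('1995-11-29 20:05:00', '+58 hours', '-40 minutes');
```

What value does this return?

+58 hours from 1995-11-29 20:05:00 is 1995-12-02 06:05:00 (crosses midnight).
-40 minutes from 1995-12-02 06:05:00 is 1995-12-02 05:25:00.

1995-12-02 05:25:00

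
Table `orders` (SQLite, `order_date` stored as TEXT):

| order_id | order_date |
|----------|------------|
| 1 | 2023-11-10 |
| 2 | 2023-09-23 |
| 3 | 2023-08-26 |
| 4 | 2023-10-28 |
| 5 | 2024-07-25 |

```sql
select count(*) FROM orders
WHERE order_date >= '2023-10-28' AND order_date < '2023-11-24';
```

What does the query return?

2

Rows in [2023-10-28, 2023-11-24): 2023-11-10, 2023-10-28 → 2 rows.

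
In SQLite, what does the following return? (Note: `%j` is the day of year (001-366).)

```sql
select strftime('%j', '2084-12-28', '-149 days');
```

214

First apply '-149 days': 2084-12-28 → 2084-08-01.
Day-of-year for 2084-08-01: days since 2084-01-01 inclusive = 214, zero-padded to 214.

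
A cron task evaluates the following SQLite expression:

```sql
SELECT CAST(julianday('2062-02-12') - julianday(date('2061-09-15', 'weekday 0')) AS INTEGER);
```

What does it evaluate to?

`weekday 0` advances to the next Sunday; 2061-09-15 is a Thursday, so it moves forward to 2061-09-18.
12 days remain in September 2061 after the 18th (30 − 18).
October 2061: 31 days.
November 2061: 30 days.
December 2061: 31 days.
January 2062: 31 days.
Then 12 days into February 2062.
Total: 12 + 31 + 30 + 31 + 31 + 12 = 147.

147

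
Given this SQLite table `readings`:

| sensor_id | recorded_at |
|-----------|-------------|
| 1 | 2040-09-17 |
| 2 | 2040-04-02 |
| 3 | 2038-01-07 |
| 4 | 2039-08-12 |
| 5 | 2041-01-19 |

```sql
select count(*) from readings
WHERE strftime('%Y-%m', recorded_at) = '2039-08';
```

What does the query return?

Rows with year-month 2039-08: 2039-08-12 → 1.

1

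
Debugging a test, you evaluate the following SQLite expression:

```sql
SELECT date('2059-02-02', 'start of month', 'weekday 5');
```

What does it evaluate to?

2059-02-07

`start of month` rewinds 2059-02-02 to 2059-02-01.
`weekday 5` advances to the next Friday; 2059-02-01 is a Saturday, so it moves forward to 2059-02-07.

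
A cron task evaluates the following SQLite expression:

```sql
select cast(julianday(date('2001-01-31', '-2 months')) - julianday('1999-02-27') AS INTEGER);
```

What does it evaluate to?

Adding -2 months to 2001-01-31 targets 2000-11-31. November 2000 has only 30 days, so SQLite normalizes the 1-day overflow forward to 2000-12-01.
1 day remains in February 1999 after the 27th (28 − 27).
Full months from March 1999 through November 2000 contribute their day counts.
Then 1 day into December 2000.
Total: 1 + 31 + 30 + 31 + 30 + 31 + 31 + 30 + 31 + 30 + 31 + 31 + 29 + 31 + 30 + 31 + 30 + 31 + 31 + 30 + 31 + 30 + 1 = 643.

643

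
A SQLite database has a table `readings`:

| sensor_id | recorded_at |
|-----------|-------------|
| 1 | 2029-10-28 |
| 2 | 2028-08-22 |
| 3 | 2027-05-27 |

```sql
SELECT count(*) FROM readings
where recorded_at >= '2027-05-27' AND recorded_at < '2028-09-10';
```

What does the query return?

2

Rows in [2027-05-27, 2028-09-10): 2028-08-22, 2027-05-27 → 2 rows.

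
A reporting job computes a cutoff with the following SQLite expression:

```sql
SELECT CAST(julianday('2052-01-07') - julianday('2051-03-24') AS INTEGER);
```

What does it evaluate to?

7 days remain in March 2051 after the 24th (31 − 24).
Full months from April 2051 through December 2051 contribute their day counts.
Then 7 days into January 2052.
Total: 7 + 30 + 31 + 30 + 31 + 31 + 30 + 31 + 30 + 31 + 7 = 289.

289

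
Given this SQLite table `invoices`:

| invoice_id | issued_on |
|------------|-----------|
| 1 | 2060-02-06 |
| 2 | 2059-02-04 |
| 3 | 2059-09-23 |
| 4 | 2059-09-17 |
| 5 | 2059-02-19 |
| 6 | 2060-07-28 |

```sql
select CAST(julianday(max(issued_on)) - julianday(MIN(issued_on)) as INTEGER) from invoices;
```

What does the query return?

MIN = 2059-02-04, MAX = 2060-07-28.
24 days remain in February 2059 after the 4th (28 − 4).
Full months from March 2059 through June 2060 contribute their day counts.
Then 28 days into July 2060.
Total: 24 + 31 + 30 + 31 + 30 + 31 + 31 + 30 + 31 + 30 + 31 + 31 + 29 + 31 + 30 + 31 + 30 + 28 = 540.

540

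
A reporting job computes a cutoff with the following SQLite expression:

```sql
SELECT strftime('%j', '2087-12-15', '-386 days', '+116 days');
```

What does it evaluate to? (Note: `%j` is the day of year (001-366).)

079

First apply '-386 days', '+116 days': 2087-12-15 → 2087-03-20.
Day-of-year for 2087-03-20: days since 2087-01-01 inclusive = 79, zero-padded to 079.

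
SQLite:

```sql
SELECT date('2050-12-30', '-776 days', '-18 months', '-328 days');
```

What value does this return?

2046-06-20

Applying '-776 days' to 2050-12-30: counting 776 days back gives 2048-11-14.
Adding -18 months to 2048-11-14 gives 2047-05-14.
Applying '-328 days' to 2047-05-14: counting 328 days back gives 2046-06-20.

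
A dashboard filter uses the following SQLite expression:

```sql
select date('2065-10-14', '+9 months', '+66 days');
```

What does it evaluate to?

2066-09-18

Adding +9 months to 2065-10-14 gives 2066-07-14.
Applying '+66 days' to 2066-07-14: counting 66 days forward gives 2066-09-18.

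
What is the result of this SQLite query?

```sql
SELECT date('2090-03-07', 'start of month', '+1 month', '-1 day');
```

`start of month` rewinds 2090-03-07 to 2090-03-01.
Adding +1 month to 2090-03-01 gives 2090-04-01.
Going back 1 day from 2090-04-01 reaches 2090-03-31 (last day of March, 31 days).

2090-03-31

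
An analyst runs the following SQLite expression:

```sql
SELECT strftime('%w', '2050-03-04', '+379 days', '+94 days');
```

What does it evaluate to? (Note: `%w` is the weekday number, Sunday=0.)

First apply '+379 days', '+94 days': 2050-03-04 → 2051-06-20.
2051-06-20 is a Tuesday; with Sunday=0 that is 2.

2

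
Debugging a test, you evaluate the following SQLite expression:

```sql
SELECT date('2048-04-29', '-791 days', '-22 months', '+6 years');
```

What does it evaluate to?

2050-04-28

Applying '-791 days' to 2048-04-29: counting 791 days back gives 2046-02-28.
Adding -22 months to 2046-02-28 gives 2044-04-28.
Adding +6 years to 2044-04-28 gives 2050-04-28.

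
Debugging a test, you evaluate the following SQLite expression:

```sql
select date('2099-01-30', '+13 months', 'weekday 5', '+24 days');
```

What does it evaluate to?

2100-03-29

Adding +13 months to 2099-01-30 targets 2100-02-30. February 2100 has only 28 days, so SQLite normalizes the 2-day overflow forward to 2100-03-02.
`weekday 5` advances to the next Friday; 2100-03-02 is a Tuesday, so it moves forward to 2100-03-05.
Advancing 24 more days within March lands on 2100-03-29.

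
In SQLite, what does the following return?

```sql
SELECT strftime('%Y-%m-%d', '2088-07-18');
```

2088-07-18

`%Y-%m-%d` extracts the ISO date: 2088-07-18.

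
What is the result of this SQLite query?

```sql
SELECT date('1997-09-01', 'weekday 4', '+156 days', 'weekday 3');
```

1998-02-11

`weekday 4` advances to the next Thursday; 1997-09-01 is a Monday, so it moves forward to 1997-09-04.
Applying '+156 days' to 1997-09-04: counting 156 days forward gives 1998-02-07.
`weekday 3` advances to the next Wednesday; 1998-02-07 is a Saturday, so it moves forward to 1998-02-11.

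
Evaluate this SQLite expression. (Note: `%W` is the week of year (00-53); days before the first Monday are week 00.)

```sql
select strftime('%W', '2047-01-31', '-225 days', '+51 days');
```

32

First apply '-225 days', '+51 days': 2047-01-31 → 2046-08-10.
2046-08-10 is a Friday. SQLite's %W counts Mondays since the year started; the result is 32.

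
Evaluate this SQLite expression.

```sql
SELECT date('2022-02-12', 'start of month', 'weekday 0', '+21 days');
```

2022-02-27

`start of month` rewinds 2022-02-12 to 2022-02-01.
`weekday 0` advances to the next Sunday; 2022-02-01 is a Tuesday, so it moves forward to 2022-02-06.
Advancing 21 more days within February lands on 2022-02-27.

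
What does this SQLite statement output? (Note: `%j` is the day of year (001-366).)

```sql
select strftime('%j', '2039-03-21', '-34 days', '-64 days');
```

First apply '-34 days', '-64 days': 2039-03-21 → 2038-12-13.
Day-of-year for 2038-12-13: days since 2038-01-01 inclusive = 347, zero-padded to 347.

347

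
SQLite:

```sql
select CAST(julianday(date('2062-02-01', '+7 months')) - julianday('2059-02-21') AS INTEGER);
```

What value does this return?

1288

Adding +7 months to 2062-02-01 gives 2062-09-01.
7 days remain in February 2059 after the 21st (28 − 21).
Full months from March 2059 through August 2062 contribute their day counts.
Then 1 day into September 2062.
Total: 7 + 31 + 30 + 31 + 30 + 31 + 31 + 30 + 31 + 30 + 31 + 31 + 29 + 31 + 30 + 31 + 30 + 31 + 31 + 30 + 31 + 30 + 31 + 31 + 28 + 31 + 30 + 31 + 30 + 31 + 31 + 30 + 31 + 30 + 31 + 31 + 28 + 31 + 30 + 31 + 30 + 31 + 31 + 1 = 1288.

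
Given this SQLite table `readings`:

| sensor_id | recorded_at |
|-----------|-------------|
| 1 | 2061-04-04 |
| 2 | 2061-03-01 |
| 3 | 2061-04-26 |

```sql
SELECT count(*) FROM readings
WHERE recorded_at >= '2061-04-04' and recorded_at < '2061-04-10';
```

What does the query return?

1

Rows in [2061-04-04, 2061-04-10): 2061-04-04 → 1 row.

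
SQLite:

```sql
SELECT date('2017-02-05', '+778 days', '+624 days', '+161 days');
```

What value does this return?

Applying '+778 days' to 2017-02-05: counting 778 days forward gives 2019-03-25.
Applying '+624 days' to 2019-03-25: counting 624 days forward gives 2020-12-08.
Applying '+161 days' to 2020-12-08: counting 161 days forward gives 2021-05-18.

2021-05-18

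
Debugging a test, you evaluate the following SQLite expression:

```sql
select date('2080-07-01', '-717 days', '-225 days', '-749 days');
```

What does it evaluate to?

Applying '-717 days' to 2080-07-01: counting 717 days back gives 2078-07-15.
Applying '-225 days' to 2078-07-15: counting 225 days back gives 2077-12-02.
Applying '-749 days' to 2077-12-02: counting 749 days back gives 2075-11-14.

2075-11-14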